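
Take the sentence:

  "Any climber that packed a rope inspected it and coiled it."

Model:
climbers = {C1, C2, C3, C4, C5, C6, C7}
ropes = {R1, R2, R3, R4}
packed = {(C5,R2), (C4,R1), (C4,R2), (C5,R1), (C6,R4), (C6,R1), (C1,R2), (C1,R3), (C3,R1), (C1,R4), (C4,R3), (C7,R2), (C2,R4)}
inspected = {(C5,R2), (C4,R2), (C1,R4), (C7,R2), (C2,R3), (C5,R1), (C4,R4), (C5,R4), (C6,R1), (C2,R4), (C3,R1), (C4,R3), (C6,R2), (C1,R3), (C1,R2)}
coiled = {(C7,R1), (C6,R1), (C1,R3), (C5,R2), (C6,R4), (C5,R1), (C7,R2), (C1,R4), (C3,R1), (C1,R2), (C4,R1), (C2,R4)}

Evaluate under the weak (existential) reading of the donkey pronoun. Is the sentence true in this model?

"it" takes "a rope" as antecedent — a donkey pronoun bound across the clause boundary.
Weak reading: every climber c with some packed-rope has at least one packed-rope r such that inspected(c,r) ∧ coiled(c,r).
Per climber: C1:✓  C2:✓  C3:✓  C4:✗  C5:✓  C6:✓  C7:✓
C4 has no witness among its packed-ropes.

False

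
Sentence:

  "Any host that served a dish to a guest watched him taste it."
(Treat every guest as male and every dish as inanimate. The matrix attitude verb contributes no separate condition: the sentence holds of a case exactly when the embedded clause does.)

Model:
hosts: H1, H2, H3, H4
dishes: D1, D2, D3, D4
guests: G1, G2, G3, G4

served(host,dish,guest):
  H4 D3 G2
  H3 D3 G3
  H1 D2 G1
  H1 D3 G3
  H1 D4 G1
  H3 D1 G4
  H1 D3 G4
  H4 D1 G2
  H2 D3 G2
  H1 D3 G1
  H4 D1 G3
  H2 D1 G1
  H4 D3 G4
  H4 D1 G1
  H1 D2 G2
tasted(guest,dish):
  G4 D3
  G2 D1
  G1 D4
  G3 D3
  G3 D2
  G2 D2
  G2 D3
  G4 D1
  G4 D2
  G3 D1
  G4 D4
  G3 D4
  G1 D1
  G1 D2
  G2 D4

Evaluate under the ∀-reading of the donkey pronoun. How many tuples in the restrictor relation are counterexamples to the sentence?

1

"him" takes "a guest" as antecedent and "it" takes "a dish"; both are donkey pronouns co-varying with the restrictor.
Strong reading: for every (h,d,g) with served(h,d,g), tasted(g,d).
Restrictor triples: (H1,D2,G1)→tasted(G1,D2) ✓  (H1,D2,G2)→tasted(G2,D2) ✓  (H1,D3,G1)→tasted(G1,D3) ✗  (H1,D3,G3)→tasted(G3,D3) ✓  (H1,D3,G4)→tasted(G4,D3) ✓  (H1,D4,G1)→tasted(G1,D4) ✓  (H2,D1,G1)→tasted(G1,D1) ✓  (H2,D3,G2)→tasted(G2,D3) ✓  (H3,D1,G4)→tasted(G4,D1) ✓  (H3,D3,G3)→tasted(G3,D3) ✓  (H4,D1,G1)→tasted(G1,D1) ✓  (H4,D1,G2)→tasted(G2,D1) ✓  (H4,D1,G3)→tasted(G3,D1) ✓  (H4,D3,G2)→tasted(G2,D3) ✓  (H4,D3,G4)→tasted(G4,D3) ✓
Counterexamples (restrictor triples failing the scope): 1.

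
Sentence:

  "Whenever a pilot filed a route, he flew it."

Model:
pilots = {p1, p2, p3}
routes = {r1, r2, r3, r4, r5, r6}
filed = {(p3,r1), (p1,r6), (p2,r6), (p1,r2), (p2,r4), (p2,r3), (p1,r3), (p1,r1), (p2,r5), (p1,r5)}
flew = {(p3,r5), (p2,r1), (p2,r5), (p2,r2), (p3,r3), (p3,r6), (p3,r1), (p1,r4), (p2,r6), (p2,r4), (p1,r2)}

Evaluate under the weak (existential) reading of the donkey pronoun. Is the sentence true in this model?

True

"it" takes "a route" as antecedent — a donkey pronoun bound across the clause boundary.
Weak reading: every pilot p with some filed-route has at least one filed-route r such that flew(p,r).
Per pilot: p1:✓  p2:✓  p3:✓
Every pilot in the restrictor has a witness.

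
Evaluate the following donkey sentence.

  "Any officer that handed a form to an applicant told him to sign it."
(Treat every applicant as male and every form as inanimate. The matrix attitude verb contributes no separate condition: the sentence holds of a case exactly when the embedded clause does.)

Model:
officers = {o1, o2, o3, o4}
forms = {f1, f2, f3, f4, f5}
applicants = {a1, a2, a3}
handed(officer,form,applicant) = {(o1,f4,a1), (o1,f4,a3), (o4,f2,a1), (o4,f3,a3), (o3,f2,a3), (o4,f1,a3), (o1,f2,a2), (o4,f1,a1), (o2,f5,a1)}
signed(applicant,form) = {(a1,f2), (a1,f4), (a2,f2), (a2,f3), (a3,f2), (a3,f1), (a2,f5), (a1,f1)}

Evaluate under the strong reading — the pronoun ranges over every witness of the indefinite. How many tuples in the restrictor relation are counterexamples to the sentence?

"him" takes "an applicant" as antecedent and "it" takes "a form"; both are donkey pronouns co-varying with the restrictor.
Strong reading: for every (o,f,a) with handed(o,f,a), signed(a,f).
Restrictor triples: (o1,f2,a2)→signed(a2,f2) ✓  (o1,f4,a1)→signed(a1,f4) ✓  (o1,f4,a3)→signed(a3,f4) ✗  (o2,f5,a1)→signed(a1,f5) ✗  (o3,f2,a3)→signed(a3,f2) ✓  (o4,f1,a1)→signed(a1,f1) ✓  (o4,f1,a3)→signed(a3,f1) ✓  (o4,f2,a1)→signed(a1,f2) ✓  (o4,f3,a3)→signed(a3,f3) ✗
Counterexamples (restrictor triples failing the scope): 3.

3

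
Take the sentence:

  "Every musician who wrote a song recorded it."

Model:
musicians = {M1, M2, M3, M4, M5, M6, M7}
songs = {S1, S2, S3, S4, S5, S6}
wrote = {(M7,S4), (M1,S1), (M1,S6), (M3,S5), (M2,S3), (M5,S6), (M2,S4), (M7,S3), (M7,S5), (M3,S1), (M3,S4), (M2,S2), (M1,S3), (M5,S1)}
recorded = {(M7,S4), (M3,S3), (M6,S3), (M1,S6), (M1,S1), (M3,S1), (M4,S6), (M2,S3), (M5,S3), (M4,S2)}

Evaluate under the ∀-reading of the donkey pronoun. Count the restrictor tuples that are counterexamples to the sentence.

9

"it" takes "a song" as antecedent — a donkey pronoun bound across the clause boundary.
Strong reading: for every (m,s) with wrote(m,s), recorded(m,s).
Restrictor pairs: (M1,S1) ✓  (M1,S3) ✗  (M1,S6) ✓  (M2,S2) ✗  (M2,S3) ✓  (M2,S4) ✗  (M3,S1) ✓  (M3,S4) ✗  (M3,S5) ✗  (M5,S1) ✗  (M5,S6) ✗  (M7,S3) ✗  (M7,S4) ✓  (M7,S5) ✗
Counterexamples (restrictor pairs failing the scope): 9.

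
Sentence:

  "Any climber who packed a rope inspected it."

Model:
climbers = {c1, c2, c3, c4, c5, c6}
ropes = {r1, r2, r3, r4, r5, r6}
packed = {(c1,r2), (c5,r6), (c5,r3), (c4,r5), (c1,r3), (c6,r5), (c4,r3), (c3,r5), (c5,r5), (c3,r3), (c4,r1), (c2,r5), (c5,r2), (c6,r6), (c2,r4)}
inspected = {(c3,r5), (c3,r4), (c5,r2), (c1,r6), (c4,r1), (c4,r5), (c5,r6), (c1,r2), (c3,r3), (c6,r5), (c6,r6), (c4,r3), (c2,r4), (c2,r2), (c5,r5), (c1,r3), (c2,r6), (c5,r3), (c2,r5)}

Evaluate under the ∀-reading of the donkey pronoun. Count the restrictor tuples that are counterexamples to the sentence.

0

"it" takes "a rope" as antecedent — a donkey pronoun bound across the clause boundary.
Strong reading: for every (c,r) with packed(c,r), inspected(c,r).
Restrictor pairs: (c1,r2) ✓  (c1,r3) ✓  (c2,r4) ✓  (c2,r5) ✓  (c3,r3) ✓  (c3,r5) ✓  (c4,r1) ✓  (c4,r3) ✓  (c4,r5) ✓  (c5,r2) ✓  (c5,r3) ✓  (c5,r5) ✓  (c5,r6) ✓  (c6,r5) ✓  (c6,r6) ✓
Counterexamples (restrictor pairs failing the scope): 0.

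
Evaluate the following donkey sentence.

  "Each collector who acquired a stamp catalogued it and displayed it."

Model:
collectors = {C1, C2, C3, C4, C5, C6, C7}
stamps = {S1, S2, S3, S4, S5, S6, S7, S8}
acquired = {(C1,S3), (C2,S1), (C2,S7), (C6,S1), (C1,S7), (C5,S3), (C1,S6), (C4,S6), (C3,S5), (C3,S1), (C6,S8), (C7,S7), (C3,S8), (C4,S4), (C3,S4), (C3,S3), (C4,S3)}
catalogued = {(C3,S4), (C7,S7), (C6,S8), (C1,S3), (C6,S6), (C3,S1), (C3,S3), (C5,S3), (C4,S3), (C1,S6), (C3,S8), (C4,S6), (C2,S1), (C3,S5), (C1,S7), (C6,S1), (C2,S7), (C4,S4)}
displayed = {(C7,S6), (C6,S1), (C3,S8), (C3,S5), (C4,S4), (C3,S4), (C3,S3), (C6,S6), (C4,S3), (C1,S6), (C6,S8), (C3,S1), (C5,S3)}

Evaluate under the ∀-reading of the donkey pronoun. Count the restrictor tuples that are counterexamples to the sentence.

6

"it" takes "a stamp" as antecedent — a donkey pronoun bound across the clause boundary.
Strong reading: for every (c,s) with acquired(c,s), catalogued(c,s) ∧ displayed(c,s).
Restrictor pairs: (C1,S3) ✗  (C1,S6) ✓  (C1,S7) ✗  (C2,S1) ✗  (C2,S7) ✗  (C3,S1) ✓  (C3,S3) ✓  (C3,S4) ✓  (C3,S5) ✓  (C3,S8) ✓  (C4,S3) ✓  (C4,S4) ✓  (C4,S6) ✗  (C5,S3) ✓  (C6,S1) ✓  (C6,S8) ✓  (C7,S7) ✗
Counterexamples (restrictor pairs failing the scope): 6.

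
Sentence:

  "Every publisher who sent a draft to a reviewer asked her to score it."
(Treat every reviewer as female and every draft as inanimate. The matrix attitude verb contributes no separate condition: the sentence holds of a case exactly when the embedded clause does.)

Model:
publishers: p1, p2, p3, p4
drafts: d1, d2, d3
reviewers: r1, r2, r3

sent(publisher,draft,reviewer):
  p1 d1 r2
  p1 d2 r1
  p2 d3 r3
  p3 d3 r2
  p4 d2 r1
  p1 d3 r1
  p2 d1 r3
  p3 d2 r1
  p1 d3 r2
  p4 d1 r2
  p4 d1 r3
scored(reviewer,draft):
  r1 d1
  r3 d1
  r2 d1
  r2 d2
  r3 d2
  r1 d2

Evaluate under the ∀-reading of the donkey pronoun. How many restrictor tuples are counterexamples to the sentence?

"her" takes "a reviewer" as antecedent and "it" takes "a draft"; both are donkey pronouns co-varying with the restrictor.
Strong reading: for every (p,d,r) with sent(p,d,r), scored(r,d).
Restrictor triples: (p1,d1,r2)→scored(r2,d1) ✓  (p1,d2,r1)→scored(r1,d2) ✓  (p1,d3,r1)→scored(r1,d3) ✗  (p1,d3,r2)→scored(r2,d3) ✗  (p2,d1,r3)→scored(r3,d1) ✓  (p2,d3,r3)→scored(r3,d3) ✗  (p3,d2,r1)→scored(r1,d2) ✓  (p3,d3,r2)→scored(r2,d3) ✗  (p4,d1,r2)→scored(r2,d1) ✓  (p4,d1,r3)→scored(r3,d1) ✓  (p4,d2,r1)→scored(r1,d2) ✓
Counterexamples (restrictor triples failing the scope): 4.

4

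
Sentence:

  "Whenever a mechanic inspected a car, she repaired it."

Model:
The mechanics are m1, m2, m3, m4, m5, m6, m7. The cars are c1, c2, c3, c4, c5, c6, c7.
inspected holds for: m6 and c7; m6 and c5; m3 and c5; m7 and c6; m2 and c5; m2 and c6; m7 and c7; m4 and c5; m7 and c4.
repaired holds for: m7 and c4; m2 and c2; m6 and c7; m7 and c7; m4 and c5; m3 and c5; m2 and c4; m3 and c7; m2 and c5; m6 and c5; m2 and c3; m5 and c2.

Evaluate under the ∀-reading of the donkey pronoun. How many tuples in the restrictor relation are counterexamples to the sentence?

"it" takes "a car" as antecedent — a donkey pronoun bound across the clause boundary.
Strong reading: for every (m,c) with inspected(m,c), repaired(m,c).
Restrictor pairs: (m2,c5) ✓  (m2,c6) ✗  (m3,c5) ✓  (m4,c5) ✓  (m6,c5) ✓  (m6,c7) ✓  (m7,c4) ✓  (m7,c6) ✗  (m7,c7) ✓
Counterexamples (restrictor pairs failing the scope): 2.

2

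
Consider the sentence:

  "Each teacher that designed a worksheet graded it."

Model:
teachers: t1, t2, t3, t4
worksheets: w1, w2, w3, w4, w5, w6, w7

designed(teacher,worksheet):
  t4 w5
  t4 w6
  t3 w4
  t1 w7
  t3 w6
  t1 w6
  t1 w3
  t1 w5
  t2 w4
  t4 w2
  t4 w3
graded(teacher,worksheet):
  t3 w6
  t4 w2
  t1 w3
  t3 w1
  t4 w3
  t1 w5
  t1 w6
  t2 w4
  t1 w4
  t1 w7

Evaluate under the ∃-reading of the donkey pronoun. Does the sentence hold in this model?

True

"it" takes "a worksheet" as antecedent — a donkey pronoun bound across the clause boundary.
Weak reading: every teacher t with some designed-worksheet has at least one designed-worksheet w such that graded(t,w).
Per teacher: t1:✓  t2:✓  t3:✓  t4:✓
Every teacher in the restrictor has a witness.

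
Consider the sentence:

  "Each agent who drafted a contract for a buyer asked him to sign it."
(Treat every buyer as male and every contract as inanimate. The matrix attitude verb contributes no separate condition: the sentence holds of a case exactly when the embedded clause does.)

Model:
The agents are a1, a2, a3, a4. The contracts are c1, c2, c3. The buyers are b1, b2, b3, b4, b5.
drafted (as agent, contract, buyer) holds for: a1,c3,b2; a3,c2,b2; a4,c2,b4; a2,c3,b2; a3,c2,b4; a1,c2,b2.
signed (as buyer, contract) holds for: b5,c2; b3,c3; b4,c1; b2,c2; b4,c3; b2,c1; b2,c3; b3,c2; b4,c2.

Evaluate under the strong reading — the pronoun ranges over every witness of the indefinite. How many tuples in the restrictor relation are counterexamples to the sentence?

"him" takes "a buyer" as antecedent and "it" takes "a contract"; both are donkey pronouns co-varying with the restrictor.
Strong reading: for every (a,c,b) with drafted(a,c,b), signed(b,c).
Restrictor triples: (a1,c2,b2)→signed(b2,c2) ✓  (a1,c3,b2)→signed(b2,c3) ✓  (a2,c3,b2)→signed(b2,c3) ✓  (a3,c2,b2)→signed(b2,c2) ✓  (a3,c2,b4)→signed(b4,c2) ✓  (a4,c2,b4)→signed(b4,c2) ✓
Counterexamples (restrictor triples failing the scope): 0.

0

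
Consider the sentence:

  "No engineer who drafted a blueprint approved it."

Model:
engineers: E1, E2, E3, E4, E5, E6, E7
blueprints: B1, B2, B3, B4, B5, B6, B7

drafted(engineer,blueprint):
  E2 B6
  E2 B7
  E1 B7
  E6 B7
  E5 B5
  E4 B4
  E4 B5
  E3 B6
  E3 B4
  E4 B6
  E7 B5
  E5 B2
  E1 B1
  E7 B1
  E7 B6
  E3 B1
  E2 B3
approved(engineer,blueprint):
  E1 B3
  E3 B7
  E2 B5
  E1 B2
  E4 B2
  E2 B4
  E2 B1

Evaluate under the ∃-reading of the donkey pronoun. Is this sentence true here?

"it" takes "a blueprint" as antecedent — a donkey pronoun bound across the clause boundary.
Truth condition: for no (e,b) with drafted(e,b) does approved(e,b) hold.
Restrictor pairs — does the scope hold? (E1,B1):fails  (E1,B7):fails  (E2,B3):fails  (E2,B6):fails  (E2,B7):fails  (E3,B1):fails  (E3,B4):fails  (E3,B6):fails  (E4,B4):fails  (E4,B5):fails  (E4,B6):fails  (E5,B2):fails  (E5,B5):fails  (E6,B7):fails  (E7,B1):fails  (E7,B5):fails  (E7,B6):fails
Scope holds for no restrictor pair, so the sentence is true.

True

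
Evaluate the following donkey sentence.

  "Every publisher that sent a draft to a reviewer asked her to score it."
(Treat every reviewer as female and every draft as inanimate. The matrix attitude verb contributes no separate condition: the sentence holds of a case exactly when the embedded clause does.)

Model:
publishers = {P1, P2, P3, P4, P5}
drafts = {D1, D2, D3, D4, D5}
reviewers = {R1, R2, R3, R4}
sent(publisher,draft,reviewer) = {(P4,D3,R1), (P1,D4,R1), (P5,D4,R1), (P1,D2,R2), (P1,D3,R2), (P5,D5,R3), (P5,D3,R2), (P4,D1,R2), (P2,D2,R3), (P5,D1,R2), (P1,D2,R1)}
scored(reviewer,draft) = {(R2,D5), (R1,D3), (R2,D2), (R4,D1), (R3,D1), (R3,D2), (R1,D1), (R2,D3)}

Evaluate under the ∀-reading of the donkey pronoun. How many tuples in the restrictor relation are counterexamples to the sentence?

"her" takes "a reviewer" as antecedent and "it" takes "a draft"; both are donkey pronouns co-varying with the restrictor.
Strong reading: for every (p,d,r) with sent(p,d,r), scored(r,d).
Restrictor triples: (P1,D2,R1)→scored(R1,D2) ✗  (P1,D2,R2)→scored(R2,D2) ✓  (P1,D3,R2)→scored(R2,D3) ✓  (P1,D4,R1)→scored(R1,D4) ✗  (P2,D2,R3)→scored(R3,D2) ✓  (P4,D1,R2)→scored(R2,D1) ✗  (P4,D3,R1)→scored(R1,D3) ✓  (P5,D1,R2)→scored(R2,D1) ✗  (P5,D3,R2)→scored(R2,D3) ✓  (P5,D4,R1)→scored(R1,D4) ✗  (P5,D5,R3)→scored(R3,D5) ✗
Counterexamples (restrictor triples failing the scope): 6.

6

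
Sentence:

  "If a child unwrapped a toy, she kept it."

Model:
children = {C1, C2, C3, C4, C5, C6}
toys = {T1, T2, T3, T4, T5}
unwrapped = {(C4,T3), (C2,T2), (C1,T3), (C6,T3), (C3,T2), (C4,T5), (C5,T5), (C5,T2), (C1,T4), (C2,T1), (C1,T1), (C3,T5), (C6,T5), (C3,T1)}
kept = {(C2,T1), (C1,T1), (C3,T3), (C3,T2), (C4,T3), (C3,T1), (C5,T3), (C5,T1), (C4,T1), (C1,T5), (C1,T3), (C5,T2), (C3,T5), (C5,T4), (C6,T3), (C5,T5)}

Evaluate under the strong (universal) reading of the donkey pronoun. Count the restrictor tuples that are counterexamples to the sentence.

"it" takes "a toy" as antecedent — a donkey pronoun bound across the clause boundary.
Strong reading: for every (c,t) with unwrapped(c,t), kept(c,t).
Restrictor pairs: (C1,T1) ✓  (C1,T3) ✓  (C1,T4) ✗  (C2,T1) ✓  (C2,T2) ✗  (C3,T1) ✓  (C3,T2) ✓  (C3,T5) ✓  (C4,T3) ✓  (C4,T5) ✗  (C5,T2) ✓  (C5,T5) ✓  (C6,T3) ✓  (C6,T5) ✗
Counterexamples (restrictor pairs failing the scope): 4.

4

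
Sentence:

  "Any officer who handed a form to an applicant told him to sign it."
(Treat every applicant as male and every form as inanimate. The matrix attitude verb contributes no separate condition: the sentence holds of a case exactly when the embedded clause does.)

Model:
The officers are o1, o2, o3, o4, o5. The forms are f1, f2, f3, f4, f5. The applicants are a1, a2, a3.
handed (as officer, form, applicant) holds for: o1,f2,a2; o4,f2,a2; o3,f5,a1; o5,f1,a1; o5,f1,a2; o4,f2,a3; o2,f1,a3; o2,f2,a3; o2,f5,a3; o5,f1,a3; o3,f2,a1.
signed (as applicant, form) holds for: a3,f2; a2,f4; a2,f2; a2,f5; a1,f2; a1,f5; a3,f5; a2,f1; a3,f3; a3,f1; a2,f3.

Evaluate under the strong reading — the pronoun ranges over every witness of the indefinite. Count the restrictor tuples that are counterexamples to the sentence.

"him" takes "an applicant" as antecedent and "it" takes "a form"; both are donkey pronouns co-varying with the restrictor.
Strong reading: for every (o,f,a) with handed(o,f,a), signed(a,f).
Restrictor triples: (o1,f2,a2)→signed(a2,f2) ✓  (o2,f1,a3)→signed(a3,f1) ✓  (o2,f2,a3)→signed(a3,f2) ✓  (o2,f5,a3)→signed(a3,f5) ✓  (o3,f2,a1)→signed(a1,f2) ✓  (o3,f5,a1)→signed(a1,f5) ✓  (o4,f2,a2)→signed(a2,f2) ✓  (o4,f2,a3)→signed(a3,f2) ✓  (o5,f1,a1)→signed(a1,f1) ✗  (o5,f1,a2)→signed(a2,f1) ✓  (o5,f1,a3)→signed(a3,f1) ✓
Counterexamples (restrictor triples failing the scope): 1.

1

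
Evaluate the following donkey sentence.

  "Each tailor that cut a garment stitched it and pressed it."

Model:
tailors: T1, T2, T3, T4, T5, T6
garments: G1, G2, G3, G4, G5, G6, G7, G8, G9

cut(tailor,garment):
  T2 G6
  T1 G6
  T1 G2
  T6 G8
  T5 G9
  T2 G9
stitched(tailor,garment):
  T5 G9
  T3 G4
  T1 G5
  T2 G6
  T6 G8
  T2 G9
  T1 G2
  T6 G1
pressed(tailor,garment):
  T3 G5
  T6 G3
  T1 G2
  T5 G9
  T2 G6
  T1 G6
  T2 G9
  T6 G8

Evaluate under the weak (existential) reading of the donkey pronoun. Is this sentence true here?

True

"it" takes "a garment" as antecedent — a donkey pronoun bound across the clause boundary.
Weak reading: every tailor t with some cut-garment has at least one cut-garment g such that stitched(t,g) ∧ pressed(t,g).
Per tailor: T1:✓  T2:✓  T5:✓  T6:✓
Every tailor in the restrictor has a witness.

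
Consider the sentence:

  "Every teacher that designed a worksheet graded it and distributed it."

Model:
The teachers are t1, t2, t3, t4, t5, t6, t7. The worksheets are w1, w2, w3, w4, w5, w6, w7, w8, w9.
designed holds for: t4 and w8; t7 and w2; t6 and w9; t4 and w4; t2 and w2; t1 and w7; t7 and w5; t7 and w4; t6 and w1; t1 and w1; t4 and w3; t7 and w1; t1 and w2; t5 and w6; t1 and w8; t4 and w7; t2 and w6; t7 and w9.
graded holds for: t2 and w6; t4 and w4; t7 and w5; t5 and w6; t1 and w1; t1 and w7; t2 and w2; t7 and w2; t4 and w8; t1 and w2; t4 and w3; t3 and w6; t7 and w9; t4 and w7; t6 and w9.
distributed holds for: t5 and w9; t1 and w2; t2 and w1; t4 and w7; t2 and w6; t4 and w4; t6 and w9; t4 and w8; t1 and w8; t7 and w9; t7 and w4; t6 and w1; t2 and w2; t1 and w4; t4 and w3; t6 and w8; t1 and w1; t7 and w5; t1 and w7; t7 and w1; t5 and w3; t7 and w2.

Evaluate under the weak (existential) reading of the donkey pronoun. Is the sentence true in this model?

False

"it" takes "a worksheet" as antecedent — a donkey pronoun bound across the clause boundary.
Weak reading: every teacher t with some designed-worksheet has at least one designed-worksheet w such that graded(t,w) ∧ distributed(t,w).
Per teacher: t1:✓  t2:✓  t4:✓  t5:✗  t6:✓  t7:✓
t5 has no witness among its designed-worksheets.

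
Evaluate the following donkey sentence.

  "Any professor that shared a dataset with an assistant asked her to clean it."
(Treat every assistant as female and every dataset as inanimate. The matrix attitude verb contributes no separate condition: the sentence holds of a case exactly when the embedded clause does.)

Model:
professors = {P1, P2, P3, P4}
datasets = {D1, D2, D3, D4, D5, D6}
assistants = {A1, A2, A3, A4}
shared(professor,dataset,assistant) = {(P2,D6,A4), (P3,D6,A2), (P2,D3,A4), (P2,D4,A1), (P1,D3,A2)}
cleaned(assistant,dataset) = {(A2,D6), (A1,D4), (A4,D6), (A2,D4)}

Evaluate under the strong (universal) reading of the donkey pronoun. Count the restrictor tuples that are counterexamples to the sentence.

2

"her" takes "an assistant" as antecedent and "it" takes "a dataset"; both are donkey pronouns co-varying with the restrictor.
Strong reading: for every (p,d,a) with shared(p,d,a), cleaned(a,d).
Restrictor triples: (P1,D3,A2)→cleaned(A2,D3) ✗  (P2,D3,A4)→cleaned(A4,D3) ✗  (P2,D4,A1)→cleaned(A1,D4) ✓  (P2,D6,A4)→cleaned(A4,D6) ✓  (P3,D6,A2)→cleaned(A2,D6) ✓
Counterexamples (restrictor triples failing the scope): 2.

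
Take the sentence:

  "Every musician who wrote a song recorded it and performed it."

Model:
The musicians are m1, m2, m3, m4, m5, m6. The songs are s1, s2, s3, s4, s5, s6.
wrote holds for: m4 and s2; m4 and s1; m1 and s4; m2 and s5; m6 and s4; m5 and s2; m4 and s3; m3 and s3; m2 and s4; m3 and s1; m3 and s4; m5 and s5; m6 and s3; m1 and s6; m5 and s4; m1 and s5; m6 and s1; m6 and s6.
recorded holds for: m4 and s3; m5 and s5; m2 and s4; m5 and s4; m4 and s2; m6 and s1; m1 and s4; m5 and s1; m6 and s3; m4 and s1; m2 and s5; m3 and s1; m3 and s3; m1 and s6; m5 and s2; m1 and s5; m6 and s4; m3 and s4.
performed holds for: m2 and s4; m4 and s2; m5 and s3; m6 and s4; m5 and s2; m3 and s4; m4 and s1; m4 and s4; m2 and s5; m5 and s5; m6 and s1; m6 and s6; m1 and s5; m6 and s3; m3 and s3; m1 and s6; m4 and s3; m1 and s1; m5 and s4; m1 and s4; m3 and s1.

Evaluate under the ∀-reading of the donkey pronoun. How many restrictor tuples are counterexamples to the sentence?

1

"it" takes "a song" as antecedent — a donkey pronoun bound across the clause boundary.
Strong reading: for every (m,s) with wrote(m,s), recorded(m,s) ∧ performed(m,s).
Restrictor pairs: (m1,s4) ✓  (m1,s5) ✓  (m1,s6) ✓  (m2,s4) ✓  (m2,s5) ✓  (m3,s1) ✓  (m3,s3) ✓  (m3,s4) ✓  (m4,s1) ✓  (m4,s2) ✓  (m4,s3) ✓  (m5,s2) ✓  (m5,s4) ✓  (m5,s5) ✓  (m6,s1) ✓  (m6,s3) ✓  (m6,s4) ✓  (m6,s6) ✗
Counterexamples (restrictor pairs failing the scope): 1.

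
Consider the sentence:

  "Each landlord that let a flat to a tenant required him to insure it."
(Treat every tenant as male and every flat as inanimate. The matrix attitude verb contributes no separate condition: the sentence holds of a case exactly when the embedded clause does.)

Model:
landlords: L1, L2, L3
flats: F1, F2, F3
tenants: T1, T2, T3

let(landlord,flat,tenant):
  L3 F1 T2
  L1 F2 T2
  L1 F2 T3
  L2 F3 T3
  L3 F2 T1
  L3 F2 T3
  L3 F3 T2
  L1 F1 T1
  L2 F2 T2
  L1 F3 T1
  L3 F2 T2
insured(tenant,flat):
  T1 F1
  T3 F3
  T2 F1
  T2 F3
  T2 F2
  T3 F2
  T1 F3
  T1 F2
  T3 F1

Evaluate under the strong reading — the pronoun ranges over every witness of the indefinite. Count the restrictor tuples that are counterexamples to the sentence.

"him" takes "a tenant" as antecedent and "it" takes "a flat"; both are donkey pronouns co-varying with the restrictor.
Strong reading: for every (l,f,t) with let(l,f,t), insured(t,f).
Restrictor triples: (L1,F1,T1)→insured(T1,F1) ✓  (L1,F2,T2)→insured(T2,F2) ✓  (L1,F2,T3)→insured(T3,F2) ✓  (L1,F3,T1)→insured(T1,F3) ✓  (L2,F2,T2)→insured(T2,F2) ✓  (L2,F3,T3)→insured(T3,F3) ✓  (L3,F1,T2)→insured(T2,F1) ✓  (L3,F2,T1)→insured(T1,F2) ✓  (L3,F2,T2)→insured(T2,F2) ✓  (L3,F2,T3)→insured(T3,F2) ✓  (L3,F3,T2)→insured(T2,F3) ✓
Counterexamples (restrictor triples failing the scope): 0.

0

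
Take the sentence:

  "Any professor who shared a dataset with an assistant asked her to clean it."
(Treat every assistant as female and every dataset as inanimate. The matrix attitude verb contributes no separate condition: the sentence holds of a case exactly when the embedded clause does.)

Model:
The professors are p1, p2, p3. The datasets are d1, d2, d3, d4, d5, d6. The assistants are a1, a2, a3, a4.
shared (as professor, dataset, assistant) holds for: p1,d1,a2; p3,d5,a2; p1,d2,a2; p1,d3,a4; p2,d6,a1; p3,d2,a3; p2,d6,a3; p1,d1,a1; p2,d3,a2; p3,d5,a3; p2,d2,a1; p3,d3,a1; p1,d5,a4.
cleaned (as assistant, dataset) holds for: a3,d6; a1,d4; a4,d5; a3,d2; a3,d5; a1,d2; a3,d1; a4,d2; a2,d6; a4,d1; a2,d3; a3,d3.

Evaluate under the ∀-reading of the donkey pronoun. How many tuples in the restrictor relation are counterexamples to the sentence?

"her" takes "an assistant" as antecedent and "it" takes "a dataset"; both are donkey pronouns co-varying with the restrictor.
Strong reading: for every (p,d,a) with shared(p,d,a), cleaned(a,d).
Restrictor triples: (p1,d1,a1)→cleaned(a1,d1) ✗  (p1,d1,a2)→cleaned(a2,d1) ✗  (p1,d2,a2)→cleaned(a2,d2) ✗  (p1,d3,a4)→cleaned(a4,d3) ✗  (p1,d5,a4)→cleaned(a4,d5) ✓  (p2,d2,a1)→cleaned(a1,d2) ✓  (p2,d3,a2)→cleaned(a2,d3) ✓  (p2,d6,a1)→cleaned(a1,d6) ✗  (p2,d6,a3)→cleaned(a3,d6) ✓  (p3,d2,a3)→cleaned(a3,d2) ✓  (p3,d3,a1)→cleaned(a1,d3) ✗  (p3,d5,a2)→cleaned(a2,d5) ✗  (p3,d5,a3)→cleaned(a3,d5) ✓
Counterexamples (restrictor triples failing the scope): 7.

7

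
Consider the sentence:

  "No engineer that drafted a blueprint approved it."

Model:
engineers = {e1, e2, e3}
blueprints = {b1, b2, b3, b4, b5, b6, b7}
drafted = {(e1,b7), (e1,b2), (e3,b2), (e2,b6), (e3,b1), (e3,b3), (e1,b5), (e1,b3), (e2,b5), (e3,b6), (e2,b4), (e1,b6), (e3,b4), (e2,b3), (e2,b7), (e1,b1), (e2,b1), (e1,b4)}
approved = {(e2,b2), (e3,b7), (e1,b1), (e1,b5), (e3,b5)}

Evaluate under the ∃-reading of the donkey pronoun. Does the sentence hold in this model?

False

"it" takes "a blueprint" as antecedent — a donkey pronoun bound across the clause boundary.
Truth condition: for no (e,b) with drafted(e,b) does approved(e,b) hold.
Restrictor pairs — does the scope hold? (e1,b1):holds  (e1,b2):fails  (e1,b3):fails  (e1,b4):fails  (e1,b5):holds  (e1,b6):fails  (e1,b7):fails  (e2,b1):fails  (e2,b3):fails  (e2,b4):fails  (e2,b5):fails  (e2,b6):fails  (e2,b7):fails  (e3,b1):fails  (e3,b2):fails  (e3,b3):fails  (e3,b4):fails  (e3,b6):fails
Scope holds for 2 pair(s), so the sentence is false.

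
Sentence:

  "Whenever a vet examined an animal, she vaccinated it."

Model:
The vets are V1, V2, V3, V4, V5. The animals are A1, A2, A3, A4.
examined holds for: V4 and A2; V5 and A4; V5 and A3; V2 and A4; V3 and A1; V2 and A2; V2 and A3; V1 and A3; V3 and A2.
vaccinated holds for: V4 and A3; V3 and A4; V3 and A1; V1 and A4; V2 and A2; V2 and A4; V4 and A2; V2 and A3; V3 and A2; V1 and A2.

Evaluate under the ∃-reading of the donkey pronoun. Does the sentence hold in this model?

False

"it" takes "an animal" as antecedent — a donkey pronoun bound across the clause boundary.
Weak reading: every vet v with some examined-animal has at least one examined-animal a such that vaccinated(v,a).
Per vet: V1:✗  V2:✓  V3:✓  V4:✓  V5:✗
V1 has no witness among its examined-animals.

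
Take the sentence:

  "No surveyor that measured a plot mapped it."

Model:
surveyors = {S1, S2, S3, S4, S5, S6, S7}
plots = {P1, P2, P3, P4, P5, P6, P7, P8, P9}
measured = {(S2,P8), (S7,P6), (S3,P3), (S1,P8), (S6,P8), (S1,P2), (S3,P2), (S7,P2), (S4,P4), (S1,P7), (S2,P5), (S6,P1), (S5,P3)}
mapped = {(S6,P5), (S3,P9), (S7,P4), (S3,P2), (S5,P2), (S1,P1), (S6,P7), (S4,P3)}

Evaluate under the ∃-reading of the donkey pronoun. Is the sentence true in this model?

False

"it" takes "a plot" as antecedent — a donkey pronoun bound across the clause boundary.
Truth condition: for no (s,p) with measured(s,p) does mapped(s,p) hold.
Restrictor pairs — does the scope hold? (S1,P2):fails  (S1,P7):fails  (S1,P8):fails  (S2,P5):fails  (S2,P8):fails  (S3,P2):holds  (S3,P3):fails  (S4,P4):fails  (S5,P3):fails  (S6,P1):fails  (S6,P8):fails  (S7,P2):fails  (S7,P6):fails
Scope holds for 1 pair(s), so the sentence is false.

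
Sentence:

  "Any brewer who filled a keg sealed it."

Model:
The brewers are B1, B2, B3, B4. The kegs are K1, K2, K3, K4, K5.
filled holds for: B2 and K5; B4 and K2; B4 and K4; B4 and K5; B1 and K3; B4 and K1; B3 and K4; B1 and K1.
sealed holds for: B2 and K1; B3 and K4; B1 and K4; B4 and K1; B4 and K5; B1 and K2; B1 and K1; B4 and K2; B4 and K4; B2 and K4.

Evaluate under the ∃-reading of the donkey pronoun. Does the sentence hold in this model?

"it" takes "a keg" as antecedent — a donkey pronoun bound across the clause boundary.
Weak reading: every brewer b with some filled-keg has at least one filled-keg k such that sealed(b,k).
Per brewer: B1:✓  B2:✗  B3:✓  B4:✓
B2 has no witness among its filled-kegs.

False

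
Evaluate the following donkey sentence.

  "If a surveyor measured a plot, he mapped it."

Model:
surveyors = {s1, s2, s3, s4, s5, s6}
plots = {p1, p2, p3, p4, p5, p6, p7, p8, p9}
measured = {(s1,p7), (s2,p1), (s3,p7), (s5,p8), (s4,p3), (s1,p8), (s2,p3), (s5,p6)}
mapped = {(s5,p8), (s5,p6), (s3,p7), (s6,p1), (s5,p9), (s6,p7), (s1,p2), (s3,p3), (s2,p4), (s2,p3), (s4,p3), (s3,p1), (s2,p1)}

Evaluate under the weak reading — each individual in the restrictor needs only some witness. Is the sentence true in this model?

False

"it" takes "a plot" as antecedent — a donkey pronoun bound across the clause boundary.
Weak reading: every surveyor s with some measured-plot has at least one measured-plot p such that mapped(s,p).
Per surveyor: s1:✗  s2:✓  s3:✓  s4:✓  s5:✓
s1 has no witness among its measured-plots.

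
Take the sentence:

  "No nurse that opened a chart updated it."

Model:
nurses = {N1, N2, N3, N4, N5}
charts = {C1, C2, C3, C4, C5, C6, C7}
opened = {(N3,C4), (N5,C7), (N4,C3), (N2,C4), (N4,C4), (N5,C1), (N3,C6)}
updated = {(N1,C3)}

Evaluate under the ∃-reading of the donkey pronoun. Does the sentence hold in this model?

"it" takes "a chart" as antecedent — a donkey pronoun bound across the clause boundary.
Truth condition: for no (n,c) with opened(n,c) does updated(n,c) hold.
Restrictor pairs — does the scope hold? (N2,C4):fails  (N3,C4):fails  (N3,C6):fails  (N4,C3):fails  (N4,C4):fails  (N5,C1):fails  (N5,C7):fails
Scope holds for no restrictor pair, so the sentence is true.

True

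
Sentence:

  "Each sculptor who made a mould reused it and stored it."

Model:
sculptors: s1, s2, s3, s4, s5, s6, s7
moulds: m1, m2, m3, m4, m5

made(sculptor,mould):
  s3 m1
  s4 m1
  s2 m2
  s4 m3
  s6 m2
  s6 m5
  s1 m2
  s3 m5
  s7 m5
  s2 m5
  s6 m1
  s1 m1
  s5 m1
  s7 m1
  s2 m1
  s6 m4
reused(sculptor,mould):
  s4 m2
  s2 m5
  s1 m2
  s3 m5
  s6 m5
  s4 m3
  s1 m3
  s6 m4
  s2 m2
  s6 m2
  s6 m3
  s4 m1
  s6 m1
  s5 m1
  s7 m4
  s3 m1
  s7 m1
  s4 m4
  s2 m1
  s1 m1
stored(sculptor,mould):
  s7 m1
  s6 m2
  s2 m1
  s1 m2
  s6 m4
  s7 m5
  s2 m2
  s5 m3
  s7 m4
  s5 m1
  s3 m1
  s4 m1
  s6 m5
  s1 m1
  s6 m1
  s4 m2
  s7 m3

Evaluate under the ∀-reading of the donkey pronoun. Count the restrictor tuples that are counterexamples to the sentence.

4

"it" takes "a mould" as antecedent — a donkey pronoun bound across the clause boundary.
Strong reading: for every (s,m) with made(s,m), reused(s,m) ∧ stored(s,m).
Restrictor pairs: (s1,m1) ✓  (s1,m2) ✓  (s2,m1) ✓  (s2,m2) ✓  (s2,m5) ✗  (s3,m1) ✓  (s3,m5) ✗  (s4,m1) ✓  (s4,m3) ✗  (s5,m1) ✓  (s6,m1) ✓  (s6,m2) ✓  (s6,m4) ✓  (s6,m5) ✓  (s7,m1) ✓  (s7,m5) ✗
Counterexamples (restrictor pairs failing the scope): 4.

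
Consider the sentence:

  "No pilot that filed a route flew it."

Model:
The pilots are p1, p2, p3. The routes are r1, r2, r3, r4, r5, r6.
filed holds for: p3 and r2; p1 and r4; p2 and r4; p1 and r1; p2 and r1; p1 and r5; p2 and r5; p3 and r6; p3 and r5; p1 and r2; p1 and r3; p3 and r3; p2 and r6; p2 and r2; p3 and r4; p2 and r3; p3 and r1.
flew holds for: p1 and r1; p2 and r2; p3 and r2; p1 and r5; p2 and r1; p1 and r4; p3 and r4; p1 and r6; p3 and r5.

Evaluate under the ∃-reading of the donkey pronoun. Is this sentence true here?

False

"it" takes "a route" as antecedent — a donkey pronoun bound across the clause boundary.
Truth condition: for no (p,r) with filed(p,r) does flew(p,r) hold.
Restrictor pairs — does the scope hold? (p1,r1):holds  (p1,r2):fails  (p1,r3):fails  (p1,r4):holds  (p1,r5):holds  (p2,r1):holds  (p2,r2):holds  (p2,r3):fails  (p2,r4):fails  (p2,r5):fails  (p2,r6):fails  (p3,r1):fails  (p3,r2):holds  (p3,r3):fails  (p3,r4):holds  (p3,r5):holds  (p3,r6):fails
Scope holds for 8 pair(s), so the sentence is false.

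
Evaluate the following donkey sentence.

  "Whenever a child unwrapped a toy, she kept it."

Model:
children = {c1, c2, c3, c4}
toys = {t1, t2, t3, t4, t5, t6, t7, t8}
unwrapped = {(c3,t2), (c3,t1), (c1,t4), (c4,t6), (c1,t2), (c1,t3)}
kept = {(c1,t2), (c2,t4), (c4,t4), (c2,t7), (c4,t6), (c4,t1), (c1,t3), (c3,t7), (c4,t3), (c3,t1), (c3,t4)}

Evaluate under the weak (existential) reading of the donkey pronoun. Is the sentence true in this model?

"it" takes "a toy" as antecedent — a donkey pronoun bound across the clause boundary.
Weak reading: every child c with some unwrapped-toy has at least one unwrapped-toy t such that kept(c,t).
Per child: c1:✓  c3:✓  c4:✓
Every child in the restrictor has a witness.

True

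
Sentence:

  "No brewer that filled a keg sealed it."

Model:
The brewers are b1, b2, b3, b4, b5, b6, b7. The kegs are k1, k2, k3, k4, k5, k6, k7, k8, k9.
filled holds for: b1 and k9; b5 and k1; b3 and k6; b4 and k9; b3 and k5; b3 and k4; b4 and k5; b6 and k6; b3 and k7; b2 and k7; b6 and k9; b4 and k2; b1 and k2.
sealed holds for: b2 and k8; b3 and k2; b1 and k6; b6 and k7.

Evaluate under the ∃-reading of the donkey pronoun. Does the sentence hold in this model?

True

"it" takes "a keg" as antecedent — a donkey pronoun bound across the clause boundary.
Truth condition: for no (b,k) with filled(b,k) does sealed(b,k) hold.
Restrictor pairs — does the scope hold? (b1,k2):fails  (b1,k9):fails  (b2,k7):fails  (b3,k4):fails  (b3,k5):fails  (b3,k6):fails  (b3,k7):fails  (b4,k2):fails  (b4,k5):fails  (b4,k9):fails  (b5,k1):fails  (b6,k6):fails  (b6,k9):fails
Scope holds for no restrictor pair, so the sentence is true.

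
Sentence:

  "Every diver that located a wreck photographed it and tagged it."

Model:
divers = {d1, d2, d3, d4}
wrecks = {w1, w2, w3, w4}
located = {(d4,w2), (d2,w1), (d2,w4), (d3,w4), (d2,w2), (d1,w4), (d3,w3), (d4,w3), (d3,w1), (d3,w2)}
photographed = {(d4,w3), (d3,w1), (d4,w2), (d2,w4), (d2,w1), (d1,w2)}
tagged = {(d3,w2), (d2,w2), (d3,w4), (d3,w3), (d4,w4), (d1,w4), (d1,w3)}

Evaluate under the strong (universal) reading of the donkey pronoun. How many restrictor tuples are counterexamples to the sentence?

"it" takes "a wreck" as antecedent — a donkey pronoun bound across the clause boundary.
Strong reading: for every (d,w) with located(d,w), photographed(d,w) ∧ tagged(d,w).
Restrictor pairs: (d1,w4) ✗  (d2,w1) ✗  (d2,w2) ✗  (d2,w4) ✗  (d3,w1) ✗  (d3,w2) ✗  (d3,w3) ✗  (d3,w4) ✗  (d4,w2) ✗  (d4,w3) ✗
Counterexamples (restrictor pairs failing the scope): 10.

10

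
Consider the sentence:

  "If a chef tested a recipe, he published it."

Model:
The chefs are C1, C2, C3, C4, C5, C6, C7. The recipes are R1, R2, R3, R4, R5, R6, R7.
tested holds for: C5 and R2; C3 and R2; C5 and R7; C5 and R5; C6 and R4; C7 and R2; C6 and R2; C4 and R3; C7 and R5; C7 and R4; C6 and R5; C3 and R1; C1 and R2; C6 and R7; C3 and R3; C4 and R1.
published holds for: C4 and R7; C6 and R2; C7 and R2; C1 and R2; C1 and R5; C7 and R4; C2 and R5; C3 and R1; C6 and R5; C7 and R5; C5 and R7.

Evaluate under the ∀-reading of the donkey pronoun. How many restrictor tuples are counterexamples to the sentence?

"it" takes "a recipe" as antecedent — a donkey pronoun bound across the clause boundary.
Strong reading: for every (c,r) with tested(c,r), published(c,r).
Restrictor pairs: (C1,R2) ✓  (C3,R1) ✓  (C3,R2) ✗  (C3,R3) ✗  (C4,R1) ✗  (C4,R3) ✗  (C5,R2) ✗  (C5,R5) ✗  (C5,R7) ✓  (C6,R2) ✓  (C6,R4) ✗  (C6,R5) ✓  (C6,R7) ✗  (C7,R2) ✓  (C7,R4) ✓  (C7,R5) ✓
Counterexamples (restrictor pairs failing the scope): 8.

8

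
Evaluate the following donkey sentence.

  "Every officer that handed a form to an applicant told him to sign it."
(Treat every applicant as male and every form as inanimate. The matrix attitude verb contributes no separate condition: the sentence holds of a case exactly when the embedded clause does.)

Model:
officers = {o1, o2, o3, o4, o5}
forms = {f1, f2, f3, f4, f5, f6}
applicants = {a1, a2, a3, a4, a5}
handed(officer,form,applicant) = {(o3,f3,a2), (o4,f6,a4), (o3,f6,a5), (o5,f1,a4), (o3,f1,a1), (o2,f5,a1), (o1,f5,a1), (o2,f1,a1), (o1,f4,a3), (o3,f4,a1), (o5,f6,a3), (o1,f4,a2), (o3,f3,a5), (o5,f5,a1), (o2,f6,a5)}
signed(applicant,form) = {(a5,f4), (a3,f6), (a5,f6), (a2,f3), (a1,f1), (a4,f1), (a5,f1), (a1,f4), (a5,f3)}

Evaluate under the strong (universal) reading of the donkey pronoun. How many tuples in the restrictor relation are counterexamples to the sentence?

"him" takes "an applicant" as antecedent and "it" takes "a form"; both are donkey pronouns co-varying with the restrictor.
Strong reading: for every (o,f,a) with handed(o,f,a), signed(a,f).
Restrictor triples: (o1,f4,a2)→signed(a2,f4) ✗  (o1,f4,a3)→signed(a3,f4) ✗  (o1,f5,a1)→signed(a1,f5) ✗  (o2,f1,a1)→signed(a1,f1) ✓  (o2,f5,a1)→signed(a1,f5) ✗  (o2,f6,a5)→signed(a5,f6) ✓  (o3,f1,a1)→signed(a1,f1) ✓  (o3,f3,a2)→signed(a2,f3) ✓  (o3,f3,a5)→signed(a5,f3) ✓  (o3,f4,a1)→signed(a1,f4) ✓  (o3,f6,a5)→signed(a5,f6) ✓  (o4,f6,a4)→signed(a4,f6) ✗  (o5,f1,a4)→signed(a4,f1) ✓  (o5,f5,a1)→signed(a1,f5) ✗  (o5,f6,a3)→signed(a3,f6) ✓
Counterexamples (restrictor triples failing the scope): 6.

6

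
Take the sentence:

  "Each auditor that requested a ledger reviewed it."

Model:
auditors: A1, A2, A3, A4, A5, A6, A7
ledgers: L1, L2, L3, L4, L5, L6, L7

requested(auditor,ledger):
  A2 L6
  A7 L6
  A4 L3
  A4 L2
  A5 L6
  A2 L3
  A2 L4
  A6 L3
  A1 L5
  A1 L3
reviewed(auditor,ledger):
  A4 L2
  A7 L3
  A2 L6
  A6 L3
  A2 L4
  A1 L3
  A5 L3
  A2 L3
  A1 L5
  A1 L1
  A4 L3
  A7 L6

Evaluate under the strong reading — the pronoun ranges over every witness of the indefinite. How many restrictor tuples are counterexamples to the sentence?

1

"it" takes "a ledger" as antecedent — a donkey pronoun bound across the clause boundary.
Strong reading: for every (a,l) with requested(a,l), reviewed(a,l).
Restrictor pairs: (A1,L3) ✓  (A1,L5) ✓  (A2,L3) ✓  (A2,L4) ✓  (A2,L6) ✓  (A4,L2) ✓  (A4,L3) ✓  (A5,L6) ✗  (A6,L3) ✓  (A7,L6) ✓
Counterexamples (restrictor pairs failing the scope): 1.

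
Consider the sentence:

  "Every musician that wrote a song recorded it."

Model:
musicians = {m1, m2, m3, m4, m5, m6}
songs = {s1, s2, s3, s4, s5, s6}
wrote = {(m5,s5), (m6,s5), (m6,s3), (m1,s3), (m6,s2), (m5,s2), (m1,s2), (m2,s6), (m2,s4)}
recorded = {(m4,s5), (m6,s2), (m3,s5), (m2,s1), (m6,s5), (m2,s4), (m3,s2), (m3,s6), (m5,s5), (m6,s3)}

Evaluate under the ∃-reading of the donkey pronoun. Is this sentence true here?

False

"it" takes "a song" as antecedent — a donkey pronoun bound across the clause boundary.
Weak reading: every musician m with some wrote-song has at least one wrote-song s such that recorded(m,s).
Per musician: m1:✗  m2:✓  m5:✓  m6:✓
m1 has no witness among its wrote-songs.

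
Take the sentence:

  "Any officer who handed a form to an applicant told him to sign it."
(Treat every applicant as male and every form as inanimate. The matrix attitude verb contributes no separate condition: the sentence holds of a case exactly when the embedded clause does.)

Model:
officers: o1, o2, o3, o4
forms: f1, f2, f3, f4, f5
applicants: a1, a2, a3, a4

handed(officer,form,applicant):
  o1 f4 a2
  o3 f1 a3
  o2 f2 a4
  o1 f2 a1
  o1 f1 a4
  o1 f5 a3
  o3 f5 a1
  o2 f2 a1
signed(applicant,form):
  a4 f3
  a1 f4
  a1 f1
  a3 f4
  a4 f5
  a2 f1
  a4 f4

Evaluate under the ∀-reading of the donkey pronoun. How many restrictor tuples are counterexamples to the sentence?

"him" takes "an applicant" as antecedent and "it" takes "a form"; both are donkey pronouns co-varying with the restrictor.
Strong reading: for every (o,f,a) with handed(o,f,a), signed(a,f).
Restrictor triples: (o1,f1,a4)→signed(a4,f1) ✗  (o1,f2,a1)→signed(a1,f2) ✗  (o1,f4,a2)→signed(a2,f4) ✗  (o1,f5,a3)→signed(a3,f5) ✗  (o2,f2,a1)→signed(a1,f2) ✗  (o2,f2,a4)→signed(a4,f2) ✗  (o3,f1,a3)→signed(a3,f1) ✗  (o3,f5,a1)→signed(a1,f5) ✗
Counterexamples (restrictor triples failing the scope): 8.

8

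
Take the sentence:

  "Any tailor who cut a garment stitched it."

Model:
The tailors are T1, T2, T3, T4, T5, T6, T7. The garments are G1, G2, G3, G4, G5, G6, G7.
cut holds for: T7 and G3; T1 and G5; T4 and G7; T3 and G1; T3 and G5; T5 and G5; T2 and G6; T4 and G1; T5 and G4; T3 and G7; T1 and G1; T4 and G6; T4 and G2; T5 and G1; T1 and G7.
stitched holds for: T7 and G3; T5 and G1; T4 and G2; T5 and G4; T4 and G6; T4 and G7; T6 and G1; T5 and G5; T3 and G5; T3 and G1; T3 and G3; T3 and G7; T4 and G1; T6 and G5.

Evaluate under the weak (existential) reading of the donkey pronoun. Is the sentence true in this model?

False

"it" takes "a garment" as antecedent — a donkey pronoun bound across the clause boundary.
Weak reading: every tailor t with some cut-garment has at least one cut-garment g such that stitched(t,g).
Per tailor: T1:✗  T2:✗  T3:✓  T4:✓  T5:✓  T7:✓
T1 has no witness among its cut-garments.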